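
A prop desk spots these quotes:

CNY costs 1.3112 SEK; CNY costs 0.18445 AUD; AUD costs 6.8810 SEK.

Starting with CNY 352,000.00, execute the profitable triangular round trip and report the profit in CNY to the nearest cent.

Profit: CNY 11,648.15

Profitable loop is CNY → SEK → AUD → CNY:
CNY 352,000.00 × 1.3112 = SEK 461,542.40
SEK 461,542.40 ÷ 6.8810 = AUD 67,074.90
AUD 67,074.90 ÷ 0.18445 = CNY 363,648.15
Profit = CNY 363,648.15 − CNY 352,000.00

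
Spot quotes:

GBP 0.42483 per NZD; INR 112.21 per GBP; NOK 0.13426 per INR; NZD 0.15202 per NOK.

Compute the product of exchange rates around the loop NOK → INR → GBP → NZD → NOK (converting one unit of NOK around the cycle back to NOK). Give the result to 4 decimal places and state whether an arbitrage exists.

Around NOK → INR → GBP → NZD → NOK: 1 ÷ 0.13426 ÷ 112.21 ÷ 0.42483 ÷ 0.15202 = 1.027794
Product > 1; profitable direction is NOK → INR → GBP → NZD → NOK.

1.0278 (arbitrage exists)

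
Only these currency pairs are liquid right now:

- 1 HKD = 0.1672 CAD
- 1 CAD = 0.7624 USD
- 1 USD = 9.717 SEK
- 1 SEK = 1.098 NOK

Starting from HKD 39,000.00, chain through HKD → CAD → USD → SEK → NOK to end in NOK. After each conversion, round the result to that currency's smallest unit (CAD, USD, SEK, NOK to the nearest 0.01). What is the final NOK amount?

NOK 53,041.83

HKD 39,000.00 × 0.1672 = CAD 6,520.80
CAD 6,520.80 × 0.7624 = USD 4,971.46
USD 4,971.46 × 9.717 = SEK 48,307.68
SEK 48,307.68 × 1.098 = NOK 53,041.83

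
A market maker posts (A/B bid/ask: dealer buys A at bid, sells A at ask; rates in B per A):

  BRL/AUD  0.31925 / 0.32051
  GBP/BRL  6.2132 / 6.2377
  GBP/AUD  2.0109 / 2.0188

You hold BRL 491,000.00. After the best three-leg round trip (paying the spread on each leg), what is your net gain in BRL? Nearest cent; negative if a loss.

Best loop BRL → GBP → AUD → BRL:
BRL 491,000.00 ÷ 6.2377 (buy GBP at ask) = GBP 78,714.91
GBP 78,714.91 × 2.0109 (sell GBP at bid) = AUD 158,287.81
AUD 158,287.81 ÷ 0.32051 (buy BRL at ask) = BRL 493,862.33

Net profit: BRL 2,862.33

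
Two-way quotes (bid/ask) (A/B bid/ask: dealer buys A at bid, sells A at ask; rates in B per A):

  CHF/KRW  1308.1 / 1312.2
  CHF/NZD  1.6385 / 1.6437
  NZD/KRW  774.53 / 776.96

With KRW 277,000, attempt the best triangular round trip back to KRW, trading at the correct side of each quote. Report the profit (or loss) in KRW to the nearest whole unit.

Net profit: KRW 6,726

Best loop KRW → NZD → CHF → KRW:
KRW 277,000 ÷ 776.96 (buy NZD at ask) = NZD 356.52
NZD 356.52 ÷ 1.6437 (buy CHF at ask) = CHF 216.90
CHF 216.90 × 1308.1 (sell CHF at bid) = KRW 283,726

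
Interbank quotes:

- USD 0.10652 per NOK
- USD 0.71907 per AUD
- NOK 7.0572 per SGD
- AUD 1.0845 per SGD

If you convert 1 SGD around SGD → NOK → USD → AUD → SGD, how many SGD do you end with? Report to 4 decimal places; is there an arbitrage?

Around SGD → NOK → USD → AUD → SGD: 1 × 7.0572 × 0.10652 ÷ 0.71907 ÷ 1.0845 = 0.963969
Product < 1; profitable direction is SGD → AUD → USD → NOK → SGD.

0.9640 (arbitrage exists)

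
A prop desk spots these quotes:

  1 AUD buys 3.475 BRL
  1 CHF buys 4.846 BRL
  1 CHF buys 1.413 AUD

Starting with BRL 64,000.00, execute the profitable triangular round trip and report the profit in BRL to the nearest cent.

Profitable loop is BRL → CHF → AUD → BRL:
BRL 64,000.00 ÷ 4.846 = CHF 13,206.77
CHF 13,206.77 × 1.413 = AUD 18,661.16
AUD 18,661.16 × 3.475 = BRL 64,847.54
Profit = BRL 64,847.54 − BRL 64,000.00

Profit: BRL 847.54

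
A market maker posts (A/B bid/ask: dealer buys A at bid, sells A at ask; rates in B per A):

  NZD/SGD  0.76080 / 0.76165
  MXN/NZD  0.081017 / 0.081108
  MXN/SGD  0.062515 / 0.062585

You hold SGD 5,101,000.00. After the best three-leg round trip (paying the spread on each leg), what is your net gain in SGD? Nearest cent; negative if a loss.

Net profit: SGD 61,028.76

Best loop SGD → NZD → MXN → SGD:
SGD 5,101,000.00 ÷ 0.76165 (buy NZD at ask) = NZD 6,697,301.91
NZD 6,697,301.91 ÷ 0.081108 (buy MXN at ask) = MXN 82,572,642.78
MXN 82,572,642.78 × 0.062515 (sell MXN at bid) = SGD 5,162,028.76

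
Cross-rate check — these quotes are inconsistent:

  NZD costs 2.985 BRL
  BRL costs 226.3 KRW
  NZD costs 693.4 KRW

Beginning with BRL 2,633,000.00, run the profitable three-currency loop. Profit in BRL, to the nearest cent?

Profit: BRL 69,749.57

Profitable loop is BRL → NZD → KRW → BRL:
BRL 2,633,000.00 ÷ 2.985 = NZD 882,077.05
NZD 882,077.05 × 693.4 = KRW 611,632,228
KRW 611,632,228 ÷ 226.3 = BRL 2,702,749.57
Profit = BRL 2,702,749.57 − BRL 2,633,000.00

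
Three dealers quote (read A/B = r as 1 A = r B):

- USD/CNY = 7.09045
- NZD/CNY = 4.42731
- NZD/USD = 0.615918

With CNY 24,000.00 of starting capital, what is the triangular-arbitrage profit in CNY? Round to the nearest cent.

Profit: CNY 330.69

Profitable loop is CNY → USD → NZD → CNY:
CNY 24,000.00 ÷ 7.09045 = USD 3,384.83
USD 3,384.83 ÷ 0.615918 = NZD 5,495.59
NZD 5,495.59 × 4.42731 = CNY 24,330.69
Profit = CNY 24,330.69 − CNY 24,000.00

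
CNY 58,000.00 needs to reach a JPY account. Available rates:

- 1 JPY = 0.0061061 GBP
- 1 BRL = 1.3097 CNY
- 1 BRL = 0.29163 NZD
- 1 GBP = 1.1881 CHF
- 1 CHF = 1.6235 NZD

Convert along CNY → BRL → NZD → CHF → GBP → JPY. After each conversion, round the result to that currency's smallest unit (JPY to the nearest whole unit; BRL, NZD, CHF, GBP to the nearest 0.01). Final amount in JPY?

JPY 1,096,526

CNY 58,000.00 ÷ 1.3097 = BRL 44,284.95
BRL 44,284.95 × 0.29163 = NZD 12,914.82
NZD 12,914.82 ÷ 1.6235 = CHF 7,954.92
CHF 7,954.92 ÷ 1.1881 = GBP 6,695.50
GBP 6,695.50 ÷ 0.0061061 = JPY 1,096,526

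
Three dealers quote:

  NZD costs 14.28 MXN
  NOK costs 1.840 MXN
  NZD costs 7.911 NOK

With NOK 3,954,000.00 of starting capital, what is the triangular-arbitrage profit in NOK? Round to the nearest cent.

Profitable loop is NOK → MXN → NZD → NOK:
NOK 3,954,000.00 × 1.840 = MXN 7,275,360.00
MXN 7,275,360.00 ÷ 14.28 = NZD 509,478.99
NZD 509,478.99 × 7.911 = NOK 4,030,488.30
Profit = NOK 4,030,488.30 − NOK 3,954,000.00

Profit: NOK 76,488.30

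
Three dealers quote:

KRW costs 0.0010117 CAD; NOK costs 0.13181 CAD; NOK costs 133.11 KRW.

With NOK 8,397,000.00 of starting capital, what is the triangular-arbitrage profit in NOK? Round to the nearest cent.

Profitable loop is NOK → KRW → CAD → NOK:
NOK 8,397,000.00 × 133.11 = KRW 1,117,724,670
KRW 1,117,724,670 × 0.0010117 = CAD 1,130,802.05
CAD 1,130,802.05 ÷ 0.13181 = NOK 8,579,030.79
Profit = NOK 8,579,030.79 − NOK 8,397,000.00

Profit: NOK 182,030.79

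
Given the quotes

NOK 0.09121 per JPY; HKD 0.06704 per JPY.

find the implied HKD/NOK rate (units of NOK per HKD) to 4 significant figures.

HKD/NOK = 1.361

1 HKD ÷ 0.06704 = 14.9165 JPY
14.9165 JPY × 0.09121 = 1.36053 NOK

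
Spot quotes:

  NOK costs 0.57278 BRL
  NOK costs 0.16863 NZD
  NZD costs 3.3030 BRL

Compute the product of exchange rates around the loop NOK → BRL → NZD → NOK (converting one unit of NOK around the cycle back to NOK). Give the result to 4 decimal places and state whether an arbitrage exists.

Around NOK → BRL → NZD → NOK: 1 × 0.57278 ÷ 3.3030 ÷ 0.16863 = 1.028358
Product > 1; profitable direction is NOK → BRL → NZD → NOK.

1.0284 (arbitrage exists)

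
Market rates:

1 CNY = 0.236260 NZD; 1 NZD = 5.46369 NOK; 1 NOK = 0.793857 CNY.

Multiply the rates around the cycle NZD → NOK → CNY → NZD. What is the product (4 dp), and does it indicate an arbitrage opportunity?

1.0248 (arbitrage exists)

Around NZD → NOK → CNY → NZD: 1 × 5.46369 × 0.793857 × 0.236260 = 1.024751
Product > 1; profitable direction is NZD → NOK → CNY → NZD.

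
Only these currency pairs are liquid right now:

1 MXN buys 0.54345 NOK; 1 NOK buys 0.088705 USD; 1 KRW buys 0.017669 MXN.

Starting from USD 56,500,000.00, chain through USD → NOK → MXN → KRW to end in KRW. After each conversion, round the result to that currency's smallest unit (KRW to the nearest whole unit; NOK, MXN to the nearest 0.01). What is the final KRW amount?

USD 56,500,000.00 ÷ 0.088705 = NOK 636,942,675.16
NOK 636,942,675.16 ÷ 0.54345 = MXN 1,172,035,468.14
MXN 1,172,035,468.14 ÷ 0.017669 = KRW 66,332,869,327

KRW 66,332,869,327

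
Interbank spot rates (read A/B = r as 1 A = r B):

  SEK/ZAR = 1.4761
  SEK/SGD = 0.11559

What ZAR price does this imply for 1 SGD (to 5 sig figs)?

1 SGD ÷ 0.11559 = 8.65127 SEK
8.65127 SEK × 1.4761 = 12.7701 ZAR

SGD/ZAR = 12.770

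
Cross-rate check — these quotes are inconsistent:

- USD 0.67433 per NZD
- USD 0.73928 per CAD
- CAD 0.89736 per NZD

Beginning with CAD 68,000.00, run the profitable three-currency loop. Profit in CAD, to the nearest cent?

Profit: CAD 1,120.32

Profitable loop is CAD → NZD → USD → CAD:
CAD 68,000.00 ÷ 0.89736 = NZD 75,777.84
NZD 75,777.84 × 0.67433 = USD 51,099.27
USD 51,099.27 ÷ 0.73928 = CAD 69,120.32
Profit = CAD 69,120.32 − CAD 68,000.00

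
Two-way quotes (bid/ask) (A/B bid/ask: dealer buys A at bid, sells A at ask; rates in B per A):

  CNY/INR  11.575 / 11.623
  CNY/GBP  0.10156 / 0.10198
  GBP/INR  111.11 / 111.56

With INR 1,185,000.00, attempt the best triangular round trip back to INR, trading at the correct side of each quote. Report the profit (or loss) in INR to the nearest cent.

Best loop INR → GBP → CNY → INR:
INR 1,185,000.00 ÷ 111.56 (buy GBP at ask) = GBP 10,622.09
GBP 10,622.09 ÷ 0.10198 (buy CNY at ask) = CNY 104,158.53
CNY 104,158.53 × 11.575 (sell CNY at bid) = INR 1,205,634.97

Net profit: INR 20,634.97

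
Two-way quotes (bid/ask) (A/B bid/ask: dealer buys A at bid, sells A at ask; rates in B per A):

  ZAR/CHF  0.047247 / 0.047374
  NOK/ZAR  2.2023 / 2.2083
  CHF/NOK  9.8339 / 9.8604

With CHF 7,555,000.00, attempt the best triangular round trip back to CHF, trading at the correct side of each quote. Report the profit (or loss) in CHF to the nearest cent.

Best loop CHF → NOK → ZAR → CHF:
CHF 7,555,000.00 × 9.8339 (sell CHF at bid) = NOK 74,295,114.50
NOK 74,295,114.50 × 2.2023 (sell NOK at bid) = ZAR 163,620,130.66
ZAR 163,620,130.66 × 0.047247 (sell ZAR at bid) = CHF 7,730,560.31

Net profit: CHF 175,560.31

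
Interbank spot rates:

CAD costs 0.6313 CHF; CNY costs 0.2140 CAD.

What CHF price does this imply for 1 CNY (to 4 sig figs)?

1 CNY × 0.2140 = 0.214 CAD
0.214 CAD × 0.6313 = 0.135098 CHF

CNY/CHF = 0.1351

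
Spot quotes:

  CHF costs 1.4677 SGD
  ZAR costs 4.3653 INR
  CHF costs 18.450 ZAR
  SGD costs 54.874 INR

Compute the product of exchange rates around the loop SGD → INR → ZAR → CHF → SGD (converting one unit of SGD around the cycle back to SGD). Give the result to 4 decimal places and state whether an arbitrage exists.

1.0000 (no arbitrage)

Around SGD → INR → ZAR → CHF → SGD: 1 × 54.874 ÷ 4.3653 ÷ 18.450 × 1.4677 = 0.999985
Product ≈ 1 (deviation 0.002%, within rounding noise).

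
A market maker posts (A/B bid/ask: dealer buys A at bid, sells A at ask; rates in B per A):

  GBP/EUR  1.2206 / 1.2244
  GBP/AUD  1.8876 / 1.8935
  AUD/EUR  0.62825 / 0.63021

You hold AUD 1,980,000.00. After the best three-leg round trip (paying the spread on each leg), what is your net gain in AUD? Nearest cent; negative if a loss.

Net profit: AUD 45,293.44

Best loop AUD → GBP → EUR → AUD:
AUD 1,980,000.00 ÷ 1.8935 (buy GBP at ask) = GBP 1,045,682.60
GBP 1,045,682.60 × 1.2206 (sell GBP at bid) = EUR 1,276,360.18
EUR 1,276,360.18 ÷ 0.63021 (buy AUD at ask) = AUD 2,025,293.44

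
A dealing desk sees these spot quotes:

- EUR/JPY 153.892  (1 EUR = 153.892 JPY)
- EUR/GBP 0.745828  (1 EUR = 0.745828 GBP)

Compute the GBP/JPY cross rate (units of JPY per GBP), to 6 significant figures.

1 GBP ÷ 0.745828 = 1.34079 EUR
1.34079 EUR × 153.892 = 206.337 JPY

GBP/JPY = 206.337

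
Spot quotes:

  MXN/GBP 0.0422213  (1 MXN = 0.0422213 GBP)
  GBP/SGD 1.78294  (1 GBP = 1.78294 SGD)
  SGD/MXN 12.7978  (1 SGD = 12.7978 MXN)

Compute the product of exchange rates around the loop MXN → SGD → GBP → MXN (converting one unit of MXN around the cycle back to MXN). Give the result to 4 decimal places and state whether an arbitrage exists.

1.0380 (arbitrage exists)

Around MXN → SGD → GBP → MXN: 1 ÷ 12.7978 ÷ 1.78294 ÷ 0.0422213 = 1.037998
Product > 1; profitable direction is MXN → SGD → GBP → MXN.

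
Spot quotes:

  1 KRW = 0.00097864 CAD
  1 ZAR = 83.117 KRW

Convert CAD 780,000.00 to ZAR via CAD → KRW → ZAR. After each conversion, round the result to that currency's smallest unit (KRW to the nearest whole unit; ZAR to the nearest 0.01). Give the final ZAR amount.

ZAR 9,589,186.83

CAD 780,000.00 ÷ 0.00097864 = KRW 797,024,442
KRW 797,024,442 ÷ 83.117 = ZAR 9,589,186.83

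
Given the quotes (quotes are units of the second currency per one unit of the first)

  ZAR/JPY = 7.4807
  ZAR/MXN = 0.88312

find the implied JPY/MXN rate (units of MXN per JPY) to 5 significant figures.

JPY/MXN = 0.11805

1 JPY ÷ 7.4807 = 0.133677 ZAR
0.133677 ZAR × 0.88312 = 0.118053 MXN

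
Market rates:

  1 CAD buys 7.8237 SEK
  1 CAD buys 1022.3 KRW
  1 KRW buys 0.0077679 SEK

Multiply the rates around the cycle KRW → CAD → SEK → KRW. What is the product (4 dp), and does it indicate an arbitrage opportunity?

Around KRW → CAD → SEK → KRW: 1 ÷ 1022.3 × 7.8237 ÷ 0.0077679 = 0.985213
Product < 1; profitable direction is KRW → SEK → CAD → KRW.

0.9852 (arbitrage exists)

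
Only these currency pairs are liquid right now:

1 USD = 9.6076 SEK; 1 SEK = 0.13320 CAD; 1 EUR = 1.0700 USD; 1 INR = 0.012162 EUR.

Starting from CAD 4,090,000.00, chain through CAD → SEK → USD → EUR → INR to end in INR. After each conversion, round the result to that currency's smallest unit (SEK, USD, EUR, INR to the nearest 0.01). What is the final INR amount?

INR 245,592,665.68

CAD 4,090,000.00 ÷ 0.13320 = SEK 30,705,705.71
SEK 30,705,705.71 ÷ 9.6076 = USD 3,195,980.86
USD 3,195,980.86 ÷ 1.0700 = EUR 2,986,898.00
EUR 2,986,898.00 ÷ 0.012162 = INR 245,592,665.68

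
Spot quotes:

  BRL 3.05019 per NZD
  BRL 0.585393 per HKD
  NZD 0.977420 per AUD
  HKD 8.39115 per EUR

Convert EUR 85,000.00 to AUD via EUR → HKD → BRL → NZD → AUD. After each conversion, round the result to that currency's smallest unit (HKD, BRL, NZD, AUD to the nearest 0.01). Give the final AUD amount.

AUD 140,048.93

EUR 85,000.00 × 8.39115 = HKD 713,247.75
HKD 713,247.75 × 0.585393 = BRL 417,530.24
BRL 417,530.24 ÷ 3.05019 = NZD 136,886.63
NZD 136,886.63 ÷ 0.977420 = AUD 140,048.93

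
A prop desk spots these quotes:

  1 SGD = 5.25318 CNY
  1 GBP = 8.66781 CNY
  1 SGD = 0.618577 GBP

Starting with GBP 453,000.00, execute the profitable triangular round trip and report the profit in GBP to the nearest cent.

Profitable loop is GBP → CNY → SGD → GBP:
GBP 453,000.00 × 8.66781 = CNY 3,926,517.93
CNY 3,926,517.93 ÷ 5.25318 = SGD 747,455.43
SGD 747,455.43 × 0.618577 = GBP 462,358.74
Profit = GBP 462,358.74 − GBP 453,000.00

Profit: GBP 9,358.74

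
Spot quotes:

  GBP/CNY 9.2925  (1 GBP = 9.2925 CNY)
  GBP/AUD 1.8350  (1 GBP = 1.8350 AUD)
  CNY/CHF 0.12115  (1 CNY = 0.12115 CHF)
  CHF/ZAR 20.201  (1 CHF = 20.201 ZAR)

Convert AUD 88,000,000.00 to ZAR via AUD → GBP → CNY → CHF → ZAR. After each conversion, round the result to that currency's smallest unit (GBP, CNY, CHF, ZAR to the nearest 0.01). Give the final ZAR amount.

AUD 88,000,000.00 ÷ 1.8350 = GBP 47,956,403.27
GBP 47,956,403.27 × 9.2925 = CNY 445,634,877.39
CNY 445,634,877.39 × 0.12115 = CHF 53,988,665.40
CHF 53,988,665.40 × 20.201 = ZAR 1,090,625,029.75

ZAR 1,090,625,029.75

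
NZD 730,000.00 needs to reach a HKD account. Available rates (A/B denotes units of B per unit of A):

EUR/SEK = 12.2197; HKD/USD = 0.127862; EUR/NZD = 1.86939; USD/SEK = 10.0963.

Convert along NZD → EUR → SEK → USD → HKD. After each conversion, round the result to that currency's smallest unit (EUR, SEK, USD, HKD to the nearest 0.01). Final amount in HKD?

HKD 3,696,406.67

NZD 730,000.00 ÷ 1.86939 = EUR 390,501.71
EUR 390,501.71 × 12.2197 = SEK 4,771,813.75
SEK 4,771,813.75 ÷ 10.0963 = USD 472,629.95
USD 472,629.95 ÷ 0.127862 = HKD 3,696,406.67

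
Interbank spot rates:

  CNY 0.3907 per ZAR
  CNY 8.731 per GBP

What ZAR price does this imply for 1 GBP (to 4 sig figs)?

GBP/ZAR = 22.35

1 GBP × 8.731 = 8.731 CNY
8.731 CNY ÷ 0.3907 = 22.3471 ZAR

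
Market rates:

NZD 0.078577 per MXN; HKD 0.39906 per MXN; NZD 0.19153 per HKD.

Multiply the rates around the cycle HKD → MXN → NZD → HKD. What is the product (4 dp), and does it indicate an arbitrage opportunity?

Around HKD → MXN → NZD → HKD: 1 ÷ 0.39906 × 0.078577 ÷ 0.19153 = 1.028065
Product > 1; profitable direction is HKD → MXN → NZD → HKD.

1.0281 (arbitrage exists)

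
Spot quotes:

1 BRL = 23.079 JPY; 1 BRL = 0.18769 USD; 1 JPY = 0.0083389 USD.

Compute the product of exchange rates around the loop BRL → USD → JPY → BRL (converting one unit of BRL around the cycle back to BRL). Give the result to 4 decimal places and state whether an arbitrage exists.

Around BRL → USD → JPY → BRL: 1 × 0.18769 ÷ 0.0083389 ÷ 23.079 = 0.975249
Product < 1; profitable direction is BRL → JPY → USD → BRL.

0.9752 (arbitrage exists)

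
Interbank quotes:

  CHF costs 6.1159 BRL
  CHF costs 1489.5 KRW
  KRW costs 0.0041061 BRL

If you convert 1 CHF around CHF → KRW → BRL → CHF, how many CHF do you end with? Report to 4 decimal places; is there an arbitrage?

1.0000 (no arbitrage)

Around CHF → KRW → BRL → CHF: 1 × 1489.5 × 0.0041061 ÷ 6.1159 = 1.000022
Product ≈ 1 (deviation 0.002%, within rounding noise).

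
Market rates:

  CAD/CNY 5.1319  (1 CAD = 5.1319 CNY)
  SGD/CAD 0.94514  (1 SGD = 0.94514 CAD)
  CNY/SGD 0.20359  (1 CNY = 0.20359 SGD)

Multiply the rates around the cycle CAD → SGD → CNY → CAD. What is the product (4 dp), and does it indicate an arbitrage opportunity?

Around CAD → SGD → CNY → CAD: 1 ÷ 0.94514 ÷ 0.20359 ÷ 5.1319 = 1.012673
Product > 1; profitable direction is CAD → SGD → CNY → CAD.

1.0127 (arbitrage exists)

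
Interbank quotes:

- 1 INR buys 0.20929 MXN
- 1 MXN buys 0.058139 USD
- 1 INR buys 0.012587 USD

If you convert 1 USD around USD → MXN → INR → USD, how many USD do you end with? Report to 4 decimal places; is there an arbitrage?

1.0344 (arbitrage exists)

Around USD → MXN → INR → USD: 1 ÷ 0.058139 ÷ 0.20929 × 0.012587 = 1.034442
Product > 1; profitable direction is USD → MXN → INR → USD.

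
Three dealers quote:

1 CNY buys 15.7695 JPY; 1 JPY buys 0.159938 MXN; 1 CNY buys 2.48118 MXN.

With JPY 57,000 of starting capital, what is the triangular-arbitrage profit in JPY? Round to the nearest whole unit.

Profitable loop is JPY → MXN → CNY → JPY:
JPY 57,000 × 0.159938 = MXN 9,116.47
MXN 9,116.47 ÷ 2.48118 = CNY 3,674.25
CNY 3,674.25 × 15.7695 = JPY 57,941
Profit = JPY 57,941 − JPY 57,000

Profit: JPY 941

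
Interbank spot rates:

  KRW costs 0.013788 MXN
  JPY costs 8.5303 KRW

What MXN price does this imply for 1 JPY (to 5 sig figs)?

1 JPY × 8.5303 = 8.5303 KRW
8.5303 KRW × 0.013788 = 0.117616 MXN

JPY/MXN = 0.11762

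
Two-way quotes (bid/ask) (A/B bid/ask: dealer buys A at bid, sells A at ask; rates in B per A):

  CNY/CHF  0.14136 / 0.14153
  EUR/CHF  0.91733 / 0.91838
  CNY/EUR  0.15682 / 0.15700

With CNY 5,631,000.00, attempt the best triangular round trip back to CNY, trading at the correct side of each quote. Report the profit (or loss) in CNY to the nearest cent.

Best loop CNY → EUR → CHF → CNY:
CNY 5,631,000.00 × 0.15682 (sell CNY at bid) = EUR 883,053.42
EUR 883,053.42 × 0.91733 (sell EUR at bid) = CHF 810,051.39
CHF 810,051.39 ÷ 0.14153 (buy CNY at ask) = CNY 5,723,531.36

Net profit: CNY 92,531.36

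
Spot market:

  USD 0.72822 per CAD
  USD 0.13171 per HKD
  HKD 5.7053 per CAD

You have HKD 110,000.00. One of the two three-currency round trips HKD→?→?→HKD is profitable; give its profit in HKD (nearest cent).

Profit: HKD 3,508.22

Profitable loop is HKD → USD → CAD → HKD:
HKD 110,000.00 × 0.13171 = USD 14,488.10
USD 14,488.10 ÷ 0.72822 = CAD 19,895.22
CAD 19,895.22 × 5.7053 = HKD 113,508.22
Profit = HKD 113,508.22 − HKD 110,000.00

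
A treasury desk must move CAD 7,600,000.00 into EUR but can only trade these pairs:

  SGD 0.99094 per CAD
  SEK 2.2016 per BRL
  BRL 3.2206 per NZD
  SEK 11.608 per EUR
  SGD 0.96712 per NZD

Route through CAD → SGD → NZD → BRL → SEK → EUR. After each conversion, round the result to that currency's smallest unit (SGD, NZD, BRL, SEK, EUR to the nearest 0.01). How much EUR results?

CAD 7,600,000.00 × 0.99094 = SGD 7,531,144.00
SGD 7,531,144.00 ÷ 0.96712 = NZD 7,787,186.70
NZD 7,787,186.70 × 3.2206 = BRL 25,079,413.49
BRL 25,079,413.49 × 2.2016 = SEK 55,214,836.74
SEK 55,214,836.74 ÷ 11.608 = EUR 4,756,619.29

EUR 4,756,619.29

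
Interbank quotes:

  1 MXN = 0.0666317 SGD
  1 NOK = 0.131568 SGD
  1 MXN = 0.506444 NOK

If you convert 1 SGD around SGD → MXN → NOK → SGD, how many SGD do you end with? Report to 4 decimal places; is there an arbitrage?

Around SGD → MXN → NOK → SGD: 1 ÷ 0.0666317 × 0.506444 × 0.131568 = 1.000002
Product ≈ 1 (deviation 0.000%, within rounding noise).

1.0000 (no arbitrage)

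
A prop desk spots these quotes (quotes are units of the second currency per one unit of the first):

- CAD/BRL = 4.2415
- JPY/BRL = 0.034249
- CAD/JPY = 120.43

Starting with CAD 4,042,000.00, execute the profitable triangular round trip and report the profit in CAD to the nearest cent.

Profit: CAD 114,551.81

Profitable loop is CAD → BRL → JPY → CAD:
CAD 4,042,000.00 × 4.2415 = BRL 17,144,143.00
BRL 17,144,143.00 ÷ 0.034249 = JPY 500,573,535
JPY 500,573,535 ÷ 120.43 = CAD 4,156,551.81
Profit = CAD 4,156,551.81 − CAD 4,042,000.00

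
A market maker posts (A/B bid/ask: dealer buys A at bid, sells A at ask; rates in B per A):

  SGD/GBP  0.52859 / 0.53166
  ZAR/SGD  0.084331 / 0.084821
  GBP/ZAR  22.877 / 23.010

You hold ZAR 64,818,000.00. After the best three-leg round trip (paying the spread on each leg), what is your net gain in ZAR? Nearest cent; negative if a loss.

Net profit: ZAR 1,281,913.58

Best loop ZAR → SGD → GBP → ZAR:
ZAR 64,818,000.00 × 0.084331 (sell ZAR at bid) = SGD 5,466,166.76
SGD 5,466,166.76 × 0.52859 (sell SGD at bid) = GBP 2,889,361.09
GBP 2,889,361.09 × 22.877 (sell GBP at bid) = ZAR 66,099,913.58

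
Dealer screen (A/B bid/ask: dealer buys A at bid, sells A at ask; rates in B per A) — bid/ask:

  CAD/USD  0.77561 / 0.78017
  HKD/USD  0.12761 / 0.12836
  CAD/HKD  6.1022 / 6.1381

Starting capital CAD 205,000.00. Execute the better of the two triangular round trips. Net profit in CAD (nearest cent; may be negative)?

Net result: CAD -385.80 (no profitable arbitrage after spreads)

Best loop CAD → HKD → USD → CAD:
CAD 205,000.00 × 6.1022 (sell CAD at bid) = HKD 1,250,951.00
HKD 1,250,951.00 × 0.12761 (sell HKD at bid) = USD 159,633.86
USD 159,633.86 ÷ 0.78017 (buy CAD at ask) = CAD 204,614.20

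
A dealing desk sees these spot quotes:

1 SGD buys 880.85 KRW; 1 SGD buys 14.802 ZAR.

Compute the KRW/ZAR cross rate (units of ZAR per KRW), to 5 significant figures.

KRW/ZAR = 0.016804

1 KRW ÷ 880.85 = 0.00113527 SGD
0.00113527 SGD × 14.802 = 0.0168042 ZAR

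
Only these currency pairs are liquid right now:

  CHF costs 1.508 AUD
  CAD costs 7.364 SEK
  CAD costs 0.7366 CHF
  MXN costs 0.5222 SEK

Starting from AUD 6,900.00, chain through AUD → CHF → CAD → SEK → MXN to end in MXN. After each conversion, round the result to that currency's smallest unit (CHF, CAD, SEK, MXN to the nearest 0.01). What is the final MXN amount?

AUD 6,900.00 ÷ 1.508 = CHF 4,575.60
CHF 4,575.60 ÷ 0.7366 = CAD 6,211.78
CAD 6,211.78 × 7.364 = SEK 45,743.55
SEK 45,743.55 ÷ 0.5222 = MXN 87,597.76

MXN 87,597.76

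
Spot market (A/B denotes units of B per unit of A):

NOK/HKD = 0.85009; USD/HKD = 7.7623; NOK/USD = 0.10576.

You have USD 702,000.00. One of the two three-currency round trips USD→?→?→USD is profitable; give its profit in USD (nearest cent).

Profitable loop is USD → NOK → HKD → USD:
USD 702,000.00 ÷ 0.10576 = NOK 6,637,670.20
NOK 6,637,670.20 × 0.85009 = HKD 5,642,617.06
HKD 5,642,617.06 ÷ 7.7623 = USD 726,925.92
Profit = USD 726,925.92 − USD 702,000.00

Profit: USD 24,925.92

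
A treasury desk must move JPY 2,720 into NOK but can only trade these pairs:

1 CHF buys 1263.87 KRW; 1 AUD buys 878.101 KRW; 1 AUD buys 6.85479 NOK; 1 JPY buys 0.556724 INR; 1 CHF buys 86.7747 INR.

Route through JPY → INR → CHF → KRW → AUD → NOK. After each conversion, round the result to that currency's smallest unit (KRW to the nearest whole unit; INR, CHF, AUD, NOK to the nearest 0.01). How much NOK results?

NOK 172.19

JPY 2,720 × 0.556724 = INR 1,514.29
INR 1,514.29 ÷ 86.7747 = CHF 17.45
CHF 17.45 × 1263.87 = KRW 22,055
KRW 22,055 ÷ 878.101 = AUD 25.12
AUD 25.12 × 6.85479 = NOK 172.19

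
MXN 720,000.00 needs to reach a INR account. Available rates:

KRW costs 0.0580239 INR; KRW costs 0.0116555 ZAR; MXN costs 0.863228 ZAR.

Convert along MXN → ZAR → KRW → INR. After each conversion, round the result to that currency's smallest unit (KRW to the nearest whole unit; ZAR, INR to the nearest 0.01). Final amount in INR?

MXN 720,000.00 × 0.863228 = ZAR 621,524.16
ZAR 621,524.16 ÷ 0.0116555 = KRW 53,324,539
KRW 53,324,539 × 0.0580239 = INR 3,094,097.72

INR 3,094,097.72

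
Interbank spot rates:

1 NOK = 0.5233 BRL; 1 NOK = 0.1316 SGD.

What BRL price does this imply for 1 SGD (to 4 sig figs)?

1 SGD ÷ 0.1316 = 7.59878 NOK
7.59878 NOK × 0.5233 = 3.97644 BRL

SGD/BRL = 3.976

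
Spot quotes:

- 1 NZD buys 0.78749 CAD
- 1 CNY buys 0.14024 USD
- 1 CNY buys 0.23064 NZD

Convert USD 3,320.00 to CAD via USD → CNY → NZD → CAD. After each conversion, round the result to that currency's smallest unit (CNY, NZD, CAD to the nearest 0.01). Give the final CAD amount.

USD 3,320.00 ÷ 0.14024 = CNY 23,673.70
CNY 23,673.70 × 0.23064 = NZD 5,460.10
NZD 5,460.10 × 0.78749 = CAD 4,299.77

CAD 4,299.77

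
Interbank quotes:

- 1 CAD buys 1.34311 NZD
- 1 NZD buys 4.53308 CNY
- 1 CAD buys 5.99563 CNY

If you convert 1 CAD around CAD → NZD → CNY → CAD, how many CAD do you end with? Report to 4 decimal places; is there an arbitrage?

Around CAD → NZD → CNY → CAD: 1 × 1.34311 × 4.53308 ÷ 5.99563 = 1.015477
Product > 1; profitable direction is CAD → NZD → CNY → CAD.

1.0155 (arbitrage exists)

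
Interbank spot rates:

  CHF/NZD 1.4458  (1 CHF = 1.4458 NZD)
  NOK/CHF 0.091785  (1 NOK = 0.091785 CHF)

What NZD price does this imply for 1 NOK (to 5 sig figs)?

1 NOK × 0.091785 = 0.091785 CHF
0.091785 CHF × 1.4458 = 0.132703 NZD

NOK/NZD = 0.13270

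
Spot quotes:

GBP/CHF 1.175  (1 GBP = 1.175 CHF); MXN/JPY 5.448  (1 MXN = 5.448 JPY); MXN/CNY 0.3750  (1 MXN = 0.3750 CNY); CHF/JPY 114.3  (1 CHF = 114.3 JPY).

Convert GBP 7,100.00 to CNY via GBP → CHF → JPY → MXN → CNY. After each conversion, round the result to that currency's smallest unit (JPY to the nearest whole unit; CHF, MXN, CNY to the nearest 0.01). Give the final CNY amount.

CNY 65,635.19

GBP 7,100.00 × 1.175 = CHF 8,342.50
CHF 8,342.50 × 114.3 = JPY 953,548
JPY 953,548 ÷ 5.448 = MXN 175,027.17
MXN 175,027.17 × 0.3750 = CNY 65,635.19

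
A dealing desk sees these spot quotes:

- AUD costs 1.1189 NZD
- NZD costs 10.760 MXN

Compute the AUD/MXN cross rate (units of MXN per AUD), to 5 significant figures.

1 AUD × 1.1189 = 1.1189 NZD
1.1189 NZD × 10.760 = 12.0394 MXN

AUD/MXN = 12.039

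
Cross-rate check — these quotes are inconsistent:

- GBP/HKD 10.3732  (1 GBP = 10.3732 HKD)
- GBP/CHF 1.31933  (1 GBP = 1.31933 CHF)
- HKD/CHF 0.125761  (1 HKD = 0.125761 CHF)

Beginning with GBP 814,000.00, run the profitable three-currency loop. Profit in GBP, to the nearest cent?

Profit: GBP 9,226.06

Profitable loop is GBP → CHF → HKD → GBP:
GBP 814,000.00 × 1.31933 = CHF 1,073,934.62
CHF 1,073,934.62 ÷ 0.125761 = HKD 8,539,488.55
HKD 8,539,488.55 ÷ 10.3732 = GBP 823,226.06
Profit = GBP 823,226.06 − GBP 814,000.00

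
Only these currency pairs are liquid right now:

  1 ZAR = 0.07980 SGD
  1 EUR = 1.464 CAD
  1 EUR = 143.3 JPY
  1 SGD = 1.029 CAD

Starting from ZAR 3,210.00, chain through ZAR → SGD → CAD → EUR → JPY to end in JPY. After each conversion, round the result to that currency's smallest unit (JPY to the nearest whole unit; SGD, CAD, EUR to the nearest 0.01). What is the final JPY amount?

ZAR 3,210.00 × 0.07980 = SGD 256.16
SGD 256.16 × 1.029 = CAD 263.59
CAD 263.59 ÷ 1.464 = EUR 180.05
EUR 180.05 × 143.3 = JPY 25,801

JPY 25,801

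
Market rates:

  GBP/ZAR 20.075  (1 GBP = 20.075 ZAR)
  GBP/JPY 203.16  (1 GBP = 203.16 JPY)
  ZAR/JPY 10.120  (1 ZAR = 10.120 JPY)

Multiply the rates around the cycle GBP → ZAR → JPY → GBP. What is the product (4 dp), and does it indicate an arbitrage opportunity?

Around GBP → ZAR → JPY → GBP: 1 × 20.075 × 10.120 ÷ 203.16 = 0.999995
Product ≈ 1 (deviation 0.000%, within rounding noise).

1.0000 (no arbitrage)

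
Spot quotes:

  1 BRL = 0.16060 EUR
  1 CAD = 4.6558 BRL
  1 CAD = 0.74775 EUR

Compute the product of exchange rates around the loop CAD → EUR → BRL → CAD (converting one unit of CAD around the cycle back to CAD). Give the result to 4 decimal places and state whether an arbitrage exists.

Around CAD → EUR → BRL → CAD: 1 × 0.74775 ÷ 0.16060 ÷ 4.6558 = 1.000038
Product ≈ 1 (deviation 0.004%, within rounding noise).

1.0000 (no arbitrage)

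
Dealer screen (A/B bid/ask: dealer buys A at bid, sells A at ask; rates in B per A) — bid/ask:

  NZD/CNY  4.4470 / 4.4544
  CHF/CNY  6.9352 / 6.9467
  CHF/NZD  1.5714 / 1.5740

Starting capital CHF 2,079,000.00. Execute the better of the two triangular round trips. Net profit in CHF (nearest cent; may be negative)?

Best loop CHF → NZD → CNY → CHF:
CHF 2,079,000.00 × 1.5714 (sell CHF at bid) = NZD 3,266,940.60
NZD 3,266,940.60 × 4.4470 (sell NZD at bid) = CNY 14,528,084.85
CNY 14,528,084.85 ÷ 6.9467 (buy CHF at ask) = CHF 2,091,364.94

Net profit: CHF 12,364.94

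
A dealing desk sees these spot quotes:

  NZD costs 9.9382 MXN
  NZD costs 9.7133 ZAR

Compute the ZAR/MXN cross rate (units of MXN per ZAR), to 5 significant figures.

ZAR/MXN = 1.0232

1 ZAR ÷ 9.7133 = 0.102952 NZD
0.102952 NZD × 9.9382 = 1.02315 MXN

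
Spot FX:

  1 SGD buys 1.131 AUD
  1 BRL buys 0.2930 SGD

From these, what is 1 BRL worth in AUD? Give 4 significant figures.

1 BRL × 0.2930 = 0.293 SGD
0.293 SGD × 1.131 = 0.331383 AUD

BRL/AUD = 0.3314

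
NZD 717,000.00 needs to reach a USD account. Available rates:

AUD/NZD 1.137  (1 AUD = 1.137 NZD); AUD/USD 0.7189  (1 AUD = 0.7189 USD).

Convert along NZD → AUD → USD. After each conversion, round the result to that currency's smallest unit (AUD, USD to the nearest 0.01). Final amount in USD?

NZD 717,000.00 ÷ 1.137 = AUD 630,606.86
AUD 630,606.86 × 0.7189 = USD 453,343.27

USD 453,343.27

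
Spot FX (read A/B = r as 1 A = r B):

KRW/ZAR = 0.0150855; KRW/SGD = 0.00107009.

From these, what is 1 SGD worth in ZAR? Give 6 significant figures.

1 SGD ÷ 0.00107009 = 934.501 KRW
934.501 KRW × 0.0150855 = 14.0974 ZAR

SGD/ZAR = 14.0974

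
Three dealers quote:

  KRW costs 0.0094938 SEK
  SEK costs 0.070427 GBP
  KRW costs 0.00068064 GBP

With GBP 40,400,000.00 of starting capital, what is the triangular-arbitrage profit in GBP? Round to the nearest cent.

Profitable loop is GBP → SEK → KRW → GBP:
GBP 40,400,000.00 ÷ 0.070427 = SEK 573,643,630.99
SEK 573,643,630.99 ÷ 0.0094938 = KRW 60,422,974,046
KRW 60,422,974,046 × 0.00068064 = GBP 41,126,293.05
Profit = GBP 41,126,293.05 − GBP 40,400,000.00

Profit: GBP 726,293.05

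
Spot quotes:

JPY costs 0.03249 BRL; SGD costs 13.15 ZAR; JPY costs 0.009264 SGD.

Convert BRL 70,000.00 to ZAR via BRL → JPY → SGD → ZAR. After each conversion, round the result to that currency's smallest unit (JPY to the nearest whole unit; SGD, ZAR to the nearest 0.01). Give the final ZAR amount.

BRL 70,000.00 ÷ 0.03249 = JPY 2,154,509
JPY 2,154,509 × 0.009264 = SGD 19,959.37
SGD 19,959.37 × 13.15 = ZAR 262,465.72

ZAR 262,465.72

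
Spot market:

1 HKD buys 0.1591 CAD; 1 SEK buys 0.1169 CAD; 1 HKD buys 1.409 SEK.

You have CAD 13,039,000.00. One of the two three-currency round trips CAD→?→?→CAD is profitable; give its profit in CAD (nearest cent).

Profitable loop is CAD → HKD → SEK → CAD:
CAD 13,039,000.00 ÷ 0.1591 = HKD 81,954,745.44
HKD 81,954,745.44 × 1.409 = SEK 115,474,236.33
SEK 115,474,236.33 × 0.1169 = CAD 13,498,938.23
Profit = CAD 13,498,938.23 − CAD 13,039,000.00

Profit: CAD 459,938.23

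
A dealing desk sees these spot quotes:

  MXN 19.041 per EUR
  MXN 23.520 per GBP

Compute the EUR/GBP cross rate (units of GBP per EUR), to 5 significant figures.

EUR/GBP = 0.80957

1 EUR × 19.041 = 19.041 MXN
19.041 MXN ÷ 23.520 = 0.809566 GBP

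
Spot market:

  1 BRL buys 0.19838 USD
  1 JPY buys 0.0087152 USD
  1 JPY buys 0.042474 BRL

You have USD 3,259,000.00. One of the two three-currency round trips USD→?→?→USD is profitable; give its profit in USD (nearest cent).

Profit: USD 111,859.64

Profitable loop is USD → BRL → JPY → USD:
USD 3,259,000.00 ÷ 0.19838 = BRL 16,428,067.35
BRL 16,428,067.35 ÷ 0.042474 = JPY 386,779,379
JPY 386,779,379 × 0.0087152 = USD 3,370,859.64
Profit = USD 3,370,859.64 − USD 3,259,000.00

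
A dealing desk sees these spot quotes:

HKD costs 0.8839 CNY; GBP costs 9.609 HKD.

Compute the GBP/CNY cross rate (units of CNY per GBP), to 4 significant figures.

GBP/CNY = 8.493

1 GBP × 9.609 = 9.609 HKD
9.609 HKD × 0.8839 = 8.4934 CNY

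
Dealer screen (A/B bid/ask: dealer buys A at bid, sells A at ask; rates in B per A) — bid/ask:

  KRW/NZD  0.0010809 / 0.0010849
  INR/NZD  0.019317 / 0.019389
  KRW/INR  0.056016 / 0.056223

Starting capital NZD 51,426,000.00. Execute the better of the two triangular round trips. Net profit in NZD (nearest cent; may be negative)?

Best loop NZD → KRW → INR → NZD:
NZD 51,426,000.00 ÷ 0.0010849 (buy KRW at ask) = KRW 47,401,603,834
KRW 47,401,603,834 × 0.056016 (sell KRW at bid) = INR 2,655,248,240.39
INR 2,655,248,240.39 × 0.019317 (sell INR at bid) = NZD 51,291,430.26

Net result: NZD -134,569.74 (no profitable arbitrage after spreads)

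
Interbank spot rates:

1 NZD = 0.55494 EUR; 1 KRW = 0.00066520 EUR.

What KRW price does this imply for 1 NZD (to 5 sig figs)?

1 NZD × 0.55494 = 0.55494 EUR
0.55494 EUR ÷ 0.00066520 = 834.245 KRW

NZD/KRW = 834.25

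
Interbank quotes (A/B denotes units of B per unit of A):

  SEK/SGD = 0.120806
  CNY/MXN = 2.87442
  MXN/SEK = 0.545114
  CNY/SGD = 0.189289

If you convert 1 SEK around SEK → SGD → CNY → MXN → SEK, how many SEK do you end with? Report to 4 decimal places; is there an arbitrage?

1.0000 (no arbitrage)

Around SEK → SGD → CNY → MXN → SEK: 1 × 0.120806 ÷ 0.189289 × 2.87442 × 0.545114 = 1.000002
Product ≈ 1 (deviation 0.000%, within rounding noise).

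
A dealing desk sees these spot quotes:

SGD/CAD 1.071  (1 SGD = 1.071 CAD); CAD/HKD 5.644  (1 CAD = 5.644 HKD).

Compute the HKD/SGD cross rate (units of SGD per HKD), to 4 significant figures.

1 HKD ÷ 5.644 = 0.177179 CAD
0.177179 CAD ÷ 1.071 = 0.165434 SGD

HKD/SGD = 0.1654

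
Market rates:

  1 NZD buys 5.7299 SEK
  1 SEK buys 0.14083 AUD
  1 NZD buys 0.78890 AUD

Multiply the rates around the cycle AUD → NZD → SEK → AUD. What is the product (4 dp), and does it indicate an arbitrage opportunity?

Around AUD → NZD → SEK → AUD: 1 ÷ 0.78890 × 5.7299 × 0.14083 = 1.022870
Product > 1; profitable direction is AUD → NZD → SEK → AUD.

1.0229 (arbitrage exists)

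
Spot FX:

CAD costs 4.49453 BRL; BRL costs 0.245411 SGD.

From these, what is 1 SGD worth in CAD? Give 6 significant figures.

SGD/CAD = 0.906612

1 SGD ÷ 0.245411 = 4.0748 BRL
4.0748 BRL ÷ 4.49453 = 0.906612 CAD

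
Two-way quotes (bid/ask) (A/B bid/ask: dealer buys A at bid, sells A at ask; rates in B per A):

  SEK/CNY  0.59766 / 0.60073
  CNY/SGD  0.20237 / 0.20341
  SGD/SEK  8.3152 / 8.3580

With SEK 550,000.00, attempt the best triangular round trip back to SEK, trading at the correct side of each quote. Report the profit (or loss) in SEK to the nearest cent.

Best loop SEK → CNY → SGD → SEK:
SEK 550,000.00 × 0.59766 (sell SEK at bid) = CNY 328,713.00
CNY 328,713.00 × 0.20237 (sell CNY at bid) = SGD 66,521.65
SGD 66,521.65 × 8.3152 (sell SGD at bid) = SEK 553,140.82

Net profit: SEK 3,140.82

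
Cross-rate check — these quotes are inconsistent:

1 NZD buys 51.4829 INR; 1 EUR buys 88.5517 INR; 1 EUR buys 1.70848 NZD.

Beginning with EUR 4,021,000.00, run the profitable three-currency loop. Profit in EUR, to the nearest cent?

Profit: EUR 27,163.78

Profitable loop is EUR → INR → NZD → EUR:
EUR 4,021,000.00 × 88.5517 = INR 356,066,385.70
INR 356,066,385.70 ÷ 51.4829 = NZD 6,916,206.85
NZD 6,916,206.85 ÷ 1.70848 = EUR 4,048,163.78
Profit = EUR 4,048,163.78 − EUR 4,021,000.00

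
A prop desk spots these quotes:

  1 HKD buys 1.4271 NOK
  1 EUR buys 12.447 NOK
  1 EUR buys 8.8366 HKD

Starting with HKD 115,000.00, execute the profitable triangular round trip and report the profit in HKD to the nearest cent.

Profitable loop is HKD → NOK → EUR → HKD:
HKD 115,000.00 × 1.4271 = NOK 164,116.50
NOK 164,116.50 ÷ 12.447 = EUR 13,185.23
EUR 13,185.23 × 8.8366 = HKD 116,512.56
Profit = HKD 116,512.56 − HKD 115,000.00

Profit: HKD 1,512.56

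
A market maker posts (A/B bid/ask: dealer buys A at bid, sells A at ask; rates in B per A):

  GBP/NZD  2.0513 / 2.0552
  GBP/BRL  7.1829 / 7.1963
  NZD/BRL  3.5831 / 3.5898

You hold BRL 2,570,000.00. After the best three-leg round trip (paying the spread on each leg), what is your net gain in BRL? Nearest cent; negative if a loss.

Net profit: BRL 54,895.22

Best loop BRL → GBP → NZD → BRL:
BRL 2,570,000.00 ÷ 7.1963 (buy GBP at ask) = GBP 357,127.97
GBP 357,127.97 × 2.0513 (sell GBP at bid) = NZD 732,576.60
NZD 732,576.60 × 3.5831 (sell NZD at bid) = BRL 2,624,895.22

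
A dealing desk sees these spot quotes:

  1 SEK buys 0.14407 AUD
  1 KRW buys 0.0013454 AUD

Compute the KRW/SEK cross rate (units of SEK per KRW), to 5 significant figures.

KRW/SEK = 0.0093385

1 KRW × 0.0013454 = 0.0013454 AUD
0.0013454 AUD ÷ 0.14407 = 0.00933852 SEK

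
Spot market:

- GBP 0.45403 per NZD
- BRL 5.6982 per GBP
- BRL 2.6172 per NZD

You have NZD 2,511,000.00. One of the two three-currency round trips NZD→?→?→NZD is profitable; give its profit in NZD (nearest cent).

Profit: NZD 29,161.83

Profitable loop is NZD → BRL → GBP → NZD:
NZD 2,511,000.00 × 2.6172 = BRL 6,571,789.20
BRL 6,571,789.20 ÷ 5.6982 = GBP 1,153,309.68
GBP 1,153,309.68 ÷ 0.45403 = NZD 2,540,161.83
Profit = NZD 2,540,161.83 − NZD 2,511,000.00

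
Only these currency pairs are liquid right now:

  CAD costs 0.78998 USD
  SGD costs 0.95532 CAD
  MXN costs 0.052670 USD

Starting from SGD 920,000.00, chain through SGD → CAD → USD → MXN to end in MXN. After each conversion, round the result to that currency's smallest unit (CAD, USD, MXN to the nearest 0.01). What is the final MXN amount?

MXN 13,182,247.96

SGD 920,000.00 × 0.95532 = CAD 878,894.40
CAD 878,894.40 × 0.78998 = USD 694,309.00
USD 694,309.00 ÷ 0.052670 = MXN 13,182,247.96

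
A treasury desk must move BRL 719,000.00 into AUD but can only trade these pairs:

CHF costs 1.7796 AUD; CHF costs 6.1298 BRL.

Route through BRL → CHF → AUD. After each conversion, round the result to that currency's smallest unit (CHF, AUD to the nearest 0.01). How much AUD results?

BRL 719,000.00 ÷ 6.1298 = CHF 117,295.83
CHF 117,295.83 × 1.7796 = AUD 208,739.66

AUD 208,739.66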